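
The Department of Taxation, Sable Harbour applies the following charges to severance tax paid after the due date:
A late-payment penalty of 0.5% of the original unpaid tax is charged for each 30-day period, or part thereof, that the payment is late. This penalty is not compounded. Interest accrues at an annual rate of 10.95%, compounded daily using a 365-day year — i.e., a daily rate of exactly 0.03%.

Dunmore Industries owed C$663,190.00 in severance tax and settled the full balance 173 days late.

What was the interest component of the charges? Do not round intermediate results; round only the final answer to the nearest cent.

C$35,322.97

Interest: C$663,190.00 × ((1 + 0.0003)^173 − 1) = C$663,190.00 × 0.05326221… = C$35,322.9665…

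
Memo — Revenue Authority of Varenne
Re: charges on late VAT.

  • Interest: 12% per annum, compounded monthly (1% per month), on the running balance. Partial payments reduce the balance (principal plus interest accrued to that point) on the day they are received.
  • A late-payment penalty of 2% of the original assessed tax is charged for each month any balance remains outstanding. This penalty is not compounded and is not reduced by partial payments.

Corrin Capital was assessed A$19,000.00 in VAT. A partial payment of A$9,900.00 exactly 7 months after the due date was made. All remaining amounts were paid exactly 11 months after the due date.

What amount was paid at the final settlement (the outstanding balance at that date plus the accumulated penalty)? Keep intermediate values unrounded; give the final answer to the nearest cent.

Balance at month 7: A$19,000.0000 × (1 + 0.01)^7 = A$20,370.5717…
After A$9,900.00 payment: A$20,370.5717… − A$9,900.00 = A$10,470.5717…
Balance at month 11: A$10,470.5717… × (1 + 0.01)^4 = A$10,895.7189…
Penalty: 11 × 2% × A$19,000.00 = A$4,180.00
Final settlement = outstanding balance + penalty = A$10,895.7189… + A$4,180.00 = A$15,075.72

A$15,075.72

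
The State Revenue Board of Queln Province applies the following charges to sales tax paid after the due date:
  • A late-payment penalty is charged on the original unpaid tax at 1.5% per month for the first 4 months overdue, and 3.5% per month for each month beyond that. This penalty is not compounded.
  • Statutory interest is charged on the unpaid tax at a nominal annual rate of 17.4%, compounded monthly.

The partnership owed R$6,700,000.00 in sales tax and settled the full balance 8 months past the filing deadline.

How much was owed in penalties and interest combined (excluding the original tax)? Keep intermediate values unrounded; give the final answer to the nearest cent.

R$2,157,807.72

Penalty, months 1–4: 4 × 1.5% × R$6,700,000.00 = R$402,000.00
Penalty, months 5–8: 4 × 3.5% × R$6,700,000.00 = R$938,000.00
Interest (17.4%/yr ÷ 12 = 1.45%/month): R$6,700,000.00 × ((1 + 0.0145)^8 − 1) = R$817,807.7185…
Penalties + interest = R$1,340,000.0000 + R$817,807.7185… = R$2,157,807.72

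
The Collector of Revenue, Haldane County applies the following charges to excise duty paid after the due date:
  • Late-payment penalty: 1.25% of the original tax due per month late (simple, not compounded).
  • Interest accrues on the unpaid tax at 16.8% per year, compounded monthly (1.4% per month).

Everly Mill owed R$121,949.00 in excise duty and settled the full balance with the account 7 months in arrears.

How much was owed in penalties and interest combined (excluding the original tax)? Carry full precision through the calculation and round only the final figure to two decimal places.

R$23,135.36

Late-payment penalty = 1.25% × R$121,949.00 × 7 mo = R$10,670.54…
Interest: R$121,949.00 × ((1 + 0.014)^7 − 1) = R$121,949.00 × 0.1022134… = R$12,464.8214…
Penalties + interest = R$10,670.5375 + R$12,464.8214… = R$23,135.36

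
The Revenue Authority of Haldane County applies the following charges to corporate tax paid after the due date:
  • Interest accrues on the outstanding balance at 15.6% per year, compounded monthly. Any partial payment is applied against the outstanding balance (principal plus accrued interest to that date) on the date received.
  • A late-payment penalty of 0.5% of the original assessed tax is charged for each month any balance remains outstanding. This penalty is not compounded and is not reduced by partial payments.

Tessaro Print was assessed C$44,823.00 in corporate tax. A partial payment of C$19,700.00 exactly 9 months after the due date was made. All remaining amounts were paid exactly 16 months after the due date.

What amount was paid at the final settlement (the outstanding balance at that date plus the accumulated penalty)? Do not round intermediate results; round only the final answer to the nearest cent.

C$37,134.44

Monthly rate = 15.6% ÷ 12 = 1.3%
Balance at month 9: C$44,823.0000 × (1 + 0.013)^9 = C$50,348.4295…
After C$19,700.00 payment: C$50,348.4295… − C$19,700.00 = C$30,648.4295…
Balance at month 16: C$30,648.4295… × (1 + 0.013)^7 = C$33,548.5955…
Penalty: 16 × 0.5% × C$44,823.00 = C$3,585.84
Final settlement = outstanding balance + penalty = C$33,548.5955… + C$3,585.84 = C$37,134.44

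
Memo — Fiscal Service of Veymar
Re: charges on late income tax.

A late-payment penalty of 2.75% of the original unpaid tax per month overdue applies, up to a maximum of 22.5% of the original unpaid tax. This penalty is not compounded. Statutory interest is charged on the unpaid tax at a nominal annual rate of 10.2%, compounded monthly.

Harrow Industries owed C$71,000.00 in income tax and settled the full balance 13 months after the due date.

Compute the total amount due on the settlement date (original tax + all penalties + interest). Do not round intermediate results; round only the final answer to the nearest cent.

C$95,233.36

Penalty (uncapped): 13 × 2.75% × C$71,000.00 = C$25,382.50; cap = 22.5% × C$71,000.00 = C$15,975.00 → penalty = C$15,975.00
Interest (10.2%/yr ÷ 12 = 0.85%/month): C$71,000.00 × ((1 + 0.0085)^13 − 1) = C$8,258.3600…
Total = C$71,000.00 + C$15,975.0000 + C$8,258.3600… = C$95,233.36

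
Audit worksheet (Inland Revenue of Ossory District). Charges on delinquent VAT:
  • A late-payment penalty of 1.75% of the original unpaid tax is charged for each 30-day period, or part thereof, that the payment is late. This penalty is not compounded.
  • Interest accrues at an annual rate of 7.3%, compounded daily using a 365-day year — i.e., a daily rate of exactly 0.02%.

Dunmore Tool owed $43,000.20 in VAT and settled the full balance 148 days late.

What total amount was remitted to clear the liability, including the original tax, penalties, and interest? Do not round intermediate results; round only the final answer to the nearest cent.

$48,054.42

Penalty periods: ⌈148/30⌉ = 5; penalty = 5 × 1.75% × $43,000.20 = $3,762.52…
Interest: $43,000.20 × ((1 + 0.0002)^148 − 1) = $43,000.20 × 0.03003939… = $1,291.6996…
Total = $43,000.20 + $3,762.5175 + $1,291.6996… = $48,054.42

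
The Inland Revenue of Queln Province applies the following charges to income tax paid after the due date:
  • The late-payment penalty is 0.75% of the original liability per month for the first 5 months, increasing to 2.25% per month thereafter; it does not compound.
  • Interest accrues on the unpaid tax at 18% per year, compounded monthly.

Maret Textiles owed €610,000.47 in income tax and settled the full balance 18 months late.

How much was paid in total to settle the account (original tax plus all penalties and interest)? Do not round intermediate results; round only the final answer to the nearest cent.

Penalty, months 1–5: 5 × 0.75% × €610,000.47 = €22,875.02…
Penalty, months 6–18: 13 × 2.25% × €610,000.47 = €178,425.14…
Interest (18%/yr ÷ 12 = 1.5%/month): €610,000.47 × ((1 + 0.015)^18 − 1) = €187,477.9323…
Total = €610,000.47 + €201,300.1551 + €187,477.9323… = €998,778.56

€998,778.56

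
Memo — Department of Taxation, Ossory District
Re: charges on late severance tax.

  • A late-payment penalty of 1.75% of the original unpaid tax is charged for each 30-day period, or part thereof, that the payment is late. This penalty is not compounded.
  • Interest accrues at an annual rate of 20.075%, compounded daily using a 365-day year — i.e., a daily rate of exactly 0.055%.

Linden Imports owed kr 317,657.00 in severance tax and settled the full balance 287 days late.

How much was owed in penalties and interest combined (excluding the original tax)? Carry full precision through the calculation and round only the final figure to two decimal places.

kr 109,890.17

Penalty periods: ⌈287/30⌉ = 10; penalty = 10 × 1.75% × kr 317,657.00 = kr 55,589.98…
Interest: kr 317,657.00 × ((1 + 0.00055)^287 − 1) = kr 317,657.00 × 0.17093972… = kr 54,300.1991…
Penalties + interest = kr 55,589.9750 + kr 54,300.1991… = kr 109,890.17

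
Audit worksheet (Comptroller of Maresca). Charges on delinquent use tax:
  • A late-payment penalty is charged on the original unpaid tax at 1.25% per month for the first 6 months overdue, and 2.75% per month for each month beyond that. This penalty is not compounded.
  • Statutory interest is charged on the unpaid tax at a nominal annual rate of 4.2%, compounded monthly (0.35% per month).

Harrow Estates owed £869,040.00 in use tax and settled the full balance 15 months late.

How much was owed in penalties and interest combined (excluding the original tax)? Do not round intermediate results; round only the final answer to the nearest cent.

Penalty, months 1–6: 6 × 1.25% × £869,040.00 = £65,178.00
Penalty, months 7–15: 9 × 2.75% × £869,040.00 = £215,087.40
Interest: £869,040.00 × ((1 + 0.0035)^15 − 1) = £869,040.00 × 0.0538060… = £46,759.5354…
Penalties + interest = £280,265.4000 + £46,759.5354… = £327,024.94

£327,024.94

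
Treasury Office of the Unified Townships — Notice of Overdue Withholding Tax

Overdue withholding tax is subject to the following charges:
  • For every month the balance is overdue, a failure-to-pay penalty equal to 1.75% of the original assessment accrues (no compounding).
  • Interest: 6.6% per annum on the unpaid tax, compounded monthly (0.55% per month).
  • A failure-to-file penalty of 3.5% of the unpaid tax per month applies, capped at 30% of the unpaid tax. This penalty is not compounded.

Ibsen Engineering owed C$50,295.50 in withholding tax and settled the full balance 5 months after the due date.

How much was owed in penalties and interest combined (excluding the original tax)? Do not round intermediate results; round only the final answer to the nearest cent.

C$14,600.99

Failure-to-file: 5 × 3.5% × C$50,295.50 = C$8,801.71… (under the 30% cap)
Failure-to-pay penalty = 1.75% × C$50,295.50 × 5 mo = C$4,400.86…
Interest: C$50,295.50 × ((1 + 0.0055)^5 − 1) = C$50,295.50 × 0.0278042… = C$1,398.4245…
Penalties + interest = C$13,202.5688… + C$1,398.4245… = C$14,600.99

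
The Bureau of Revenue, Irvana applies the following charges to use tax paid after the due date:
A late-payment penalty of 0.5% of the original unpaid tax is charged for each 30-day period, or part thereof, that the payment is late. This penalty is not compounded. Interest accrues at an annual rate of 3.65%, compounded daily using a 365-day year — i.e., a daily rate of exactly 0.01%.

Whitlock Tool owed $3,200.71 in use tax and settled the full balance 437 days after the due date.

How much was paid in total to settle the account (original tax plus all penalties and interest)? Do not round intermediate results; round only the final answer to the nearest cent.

$3,583.73

Penalty periods: ⌈437/30⌉ = 15; penalty = 15 × 0.5% × $3,200.71 = $240.05…
Interest: $3,200.71 × ((1 + 0.0001)^437 − 1) = $3,200.71 × 0.04466662… = $142.9649…
Total = $3,200.71 + $240.0533… + $142.9649… = $3,583.73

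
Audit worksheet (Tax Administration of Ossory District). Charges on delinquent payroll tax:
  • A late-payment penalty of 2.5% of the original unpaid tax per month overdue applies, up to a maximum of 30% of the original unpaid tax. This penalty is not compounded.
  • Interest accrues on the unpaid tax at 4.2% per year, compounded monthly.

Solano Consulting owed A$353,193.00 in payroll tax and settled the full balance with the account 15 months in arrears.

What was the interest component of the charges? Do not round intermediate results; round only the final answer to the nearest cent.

Interest (4.2%/yr ÷ 12 = 0.35%/month): A$353,193.00 × ((1 + 0.0035)^15 − 1) = A$19,003.8900…

A$19,003.89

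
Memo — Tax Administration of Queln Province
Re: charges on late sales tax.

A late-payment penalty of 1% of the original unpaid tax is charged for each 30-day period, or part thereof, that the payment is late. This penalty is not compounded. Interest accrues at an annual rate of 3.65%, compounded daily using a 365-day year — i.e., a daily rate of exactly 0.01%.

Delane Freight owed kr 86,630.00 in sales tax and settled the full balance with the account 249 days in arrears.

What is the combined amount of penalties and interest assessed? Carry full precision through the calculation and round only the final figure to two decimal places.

kr 9,980.76

Penalty periods: ⌈249/30⌉ = 9; penalty = 9 × 1% × kr 86,630.00 = kr 7,796.70
Interest: kr 86,630.00 × ((1 + 0.0001)^249 − 1) = kr 86,630.00 × 0.02521132… = kr 2,184.0565…
Penalties + interest = kr 7,796.7000 + kr 2,184.0565… = kr 9,980.76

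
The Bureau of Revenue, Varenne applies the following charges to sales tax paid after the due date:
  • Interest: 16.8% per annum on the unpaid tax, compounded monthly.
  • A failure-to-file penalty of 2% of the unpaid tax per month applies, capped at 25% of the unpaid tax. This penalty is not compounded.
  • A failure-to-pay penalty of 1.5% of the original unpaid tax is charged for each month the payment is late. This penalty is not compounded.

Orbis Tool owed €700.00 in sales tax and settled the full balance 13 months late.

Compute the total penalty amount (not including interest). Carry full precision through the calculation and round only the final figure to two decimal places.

€311.50

Failure-to-file: 13 × 2% × €700.00 = €182.00, capped at 25% × €700.00 = €175.00
Failure-to-pay penalty = 1.5% × €700.00 × 13 mo = €136.50
Total penalty = €175.00 + €136.50 = €311.50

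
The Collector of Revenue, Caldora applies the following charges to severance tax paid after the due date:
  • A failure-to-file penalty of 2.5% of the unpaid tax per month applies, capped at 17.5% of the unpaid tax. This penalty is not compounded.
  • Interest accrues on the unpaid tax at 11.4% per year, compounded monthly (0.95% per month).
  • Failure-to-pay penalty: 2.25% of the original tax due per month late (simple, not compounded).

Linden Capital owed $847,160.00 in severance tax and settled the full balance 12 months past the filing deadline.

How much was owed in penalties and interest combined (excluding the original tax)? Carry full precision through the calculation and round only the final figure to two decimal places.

$478,771.81

Failure-to-file: 12 × 2.5% × $847,160.00 = $254,148.00, capped at 17.5% × $847,160.00 = $148,253.00
Failure-to-pay penalty: 12 × 2.25% × $847,160.00 = $228,733.20
Interest: $847,160.00 × ((1 + 0.0095)^12 − 1) = $847,160.00 × 0.1201492… = $101,785.6101…
Penalties + interest = $376,986.2000 + $101,785.6101… = $478,771.81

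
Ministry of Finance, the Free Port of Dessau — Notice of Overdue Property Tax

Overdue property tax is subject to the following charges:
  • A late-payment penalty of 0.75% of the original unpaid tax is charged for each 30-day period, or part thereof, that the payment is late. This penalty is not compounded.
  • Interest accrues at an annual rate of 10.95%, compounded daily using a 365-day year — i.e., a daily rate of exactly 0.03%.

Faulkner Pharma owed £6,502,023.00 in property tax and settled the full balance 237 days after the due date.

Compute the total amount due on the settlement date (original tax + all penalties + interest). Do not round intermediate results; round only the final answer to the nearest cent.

Penalty periods: ⌈237/30⌉ = 8; penalty = 8 × 0.75% × £6,502,023.00 = £390,121.38
Interest: £6,502,023.00 × ((1 + 0.0003)^237 − 1) = £6,502,023.00 × 0.07367714… = £479,050.4642…
Total = £6,502,023.00 + £390,121.3800 + £479,050.4642… = £7,371,194.84

£7,371,194.84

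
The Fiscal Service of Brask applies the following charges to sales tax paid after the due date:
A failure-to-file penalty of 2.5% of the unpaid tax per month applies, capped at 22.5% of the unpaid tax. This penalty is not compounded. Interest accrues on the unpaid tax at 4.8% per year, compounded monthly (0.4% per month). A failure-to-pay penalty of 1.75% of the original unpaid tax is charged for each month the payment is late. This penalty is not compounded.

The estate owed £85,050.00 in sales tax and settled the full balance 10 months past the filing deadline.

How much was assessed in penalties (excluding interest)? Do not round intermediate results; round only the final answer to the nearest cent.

Failure-to-file: 10 × 2.5% × £85,050.00 = £21,262.50, capped at 22.5% × £85,050.00 = £19,136.25
Failure-to-pay penalty = 1.75% × £85,050.00 × 10 mo = £14,883.75
Total penalty = £19,136.25 + £14,883.75 = £34,020.00

£34,020.00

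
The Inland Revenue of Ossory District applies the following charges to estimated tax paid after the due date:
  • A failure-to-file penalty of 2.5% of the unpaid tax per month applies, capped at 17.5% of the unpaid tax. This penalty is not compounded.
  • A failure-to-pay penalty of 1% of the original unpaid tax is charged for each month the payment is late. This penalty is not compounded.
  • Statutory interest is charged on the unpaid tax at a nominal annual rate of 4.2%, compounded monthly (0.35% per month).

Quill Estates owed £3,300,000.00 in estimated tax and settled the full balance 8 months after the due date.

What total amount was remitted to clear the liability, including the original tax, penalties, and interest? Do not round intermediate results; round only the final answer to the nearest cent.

£4,235,039.86

Failure-to-file: 8 × 2.5% × £3,300,000.00 = £660,000.00, capped at 17.5% × £3,300,000.00 = £577,500.00
Failure-to-pay penalty = 1% × £3,300,000.00 × 8 mo = £264,000.00
Interest: £3,300,000.00 × ((1 + 0.0035)^8 − 1) = £3,300,000.00 × 0.0283454… = £93,539.8581…
Total = £3,300,000.00 + £841,500.0000 + £93,539.8581… = £4,235,039.86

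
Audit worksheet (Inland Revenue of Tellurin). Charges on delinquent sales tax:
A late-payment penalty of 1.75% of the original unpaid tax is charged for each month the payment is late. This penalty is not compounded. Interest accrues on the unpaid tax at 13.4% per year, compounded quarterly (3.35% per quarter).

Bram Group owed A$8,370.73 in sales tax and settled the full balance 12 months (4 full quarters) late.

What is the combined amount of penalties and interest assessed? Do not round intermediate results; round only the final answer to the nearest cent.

A$2,937.16

Late-payment penalty = 1.75% × A$8,370.73 × 12 mo = A$1,757.85…
Interest: A$8,370.73 × ((1 + 0.0335)^4 − 1) = A$8,370.73 × 0.1408851… = A$1,179.3115…
Penalties + interest = A$1,757.8533 + A$1,179.3115… = A$2,937.16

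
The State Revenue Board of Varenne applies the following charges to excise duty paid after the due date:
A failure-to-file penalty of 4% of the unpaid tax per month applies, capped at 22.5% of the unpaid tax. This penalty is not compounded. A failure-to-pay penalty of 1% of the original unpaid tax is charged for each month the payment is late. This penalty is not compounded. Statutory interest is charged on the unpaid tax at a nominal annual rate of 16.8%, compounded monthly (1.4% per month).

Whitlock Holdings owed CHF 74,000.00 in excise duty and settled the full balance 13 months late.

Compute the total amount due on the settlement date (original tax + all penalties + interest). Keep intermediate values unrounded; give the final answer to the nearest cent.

Failure-to-file: 13 × 4% × CHF 74,000.00 = CHF 38,480.00, capped at 22.5% × CHF 74,000.00 = CHF 16,650.00
Failure-to-pay penalty: 13 × 1% × CHF 74,000.00 = CHF 9,620.00
Interest: CHF 74,000.00 × ((1 + 0.014)^13 − 1) = CHF 74,000.00 × 0.1981010… = CHF 14,659.4708…
Total = CHF 74,000.00 + CHF 26,270.0000 + CHF 14,659.4708… = CHF 114,929.47

CHF 114,929.47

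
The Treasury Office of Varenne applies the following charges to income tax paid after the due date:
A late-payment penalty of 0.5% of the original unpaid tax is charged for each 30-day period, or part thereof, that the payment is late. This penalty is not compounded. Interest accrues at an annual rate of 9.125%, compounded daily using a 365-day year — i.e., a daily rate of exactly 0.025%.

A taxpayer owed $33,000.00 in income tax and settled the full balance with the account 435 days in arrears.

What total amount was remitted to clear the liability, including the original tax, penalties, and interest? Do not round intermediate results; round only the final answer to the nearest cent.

$39,265.66

Penalty periods: ⌈435/30⌉ = 15; penalty = 15 × 0.5% × $33,000.00 = $2,475.00
Interest: $33,000.00 × ((1 + 0.00025)^435 − 1) = $33,000.00 × 0.11486844… = $3,790.6586…
Total = $33,000.00 + $2,475.0000 + $3,790.6586… = $39,265.66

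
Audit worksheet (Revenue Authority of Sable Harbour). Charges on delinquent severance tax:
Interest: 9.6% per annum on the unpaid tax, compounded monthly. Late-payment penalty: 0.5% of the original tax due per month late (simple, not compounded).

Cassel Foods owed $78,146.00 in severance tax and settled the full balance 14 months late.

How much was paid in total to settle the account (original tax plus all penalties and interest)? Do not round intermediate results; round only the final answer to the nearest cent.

$92,838.58

Late-payment penalty: 14 × 0.5% × $78,146.00 = $5,470.22
Interest (9.6%/yr ÷ 12 = 0.8%/month): $78,146.00 × ((1 + 0.008)^14 − 1) = $9,222.3638…
Total = $78,146.00 + $5,470.2200 + $9,222.3638… = $92,838.58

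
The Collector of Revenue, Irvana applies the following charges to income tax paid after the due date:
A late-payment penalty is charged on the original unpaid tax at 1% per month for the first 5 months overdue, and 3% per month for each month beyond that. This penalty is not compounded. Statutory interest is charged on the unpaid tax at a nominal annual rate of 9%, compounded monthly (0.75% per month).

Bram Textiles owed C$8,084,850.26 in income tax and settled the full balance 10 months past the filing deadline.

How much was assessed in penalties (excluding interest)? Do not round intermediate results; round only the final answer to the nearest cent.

Penalty, months 1–5: 5 × 1% × C$8,084,850.26 = C$404,242.51…
Penalty, months 6–10: 5 × 3% × C$8,084,850.26 = C$1,212,727.54…
Total penalty = C$404,242.51… + C$1,212,727.54… = C$1,616,970.05

C$1,616,970.05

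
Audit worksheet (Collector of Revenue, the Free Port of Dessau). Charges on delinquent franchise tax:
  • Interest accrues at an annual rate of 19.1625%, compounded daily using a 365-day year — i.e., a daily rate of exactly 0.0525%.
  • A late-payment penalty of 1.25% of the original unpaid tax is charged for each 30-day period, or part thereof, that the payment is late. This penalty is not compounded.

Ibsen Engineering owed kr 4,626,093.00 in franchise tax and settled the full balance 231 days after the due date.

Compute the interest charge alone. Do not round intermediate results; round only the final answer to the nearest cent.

Interest: kr 4,626,093.00 × ((1 + 0.000525)^231 − 1) = kr 4,626,093.00 × 0.12889940… = kr 596,300.6155…

kr 596,300.62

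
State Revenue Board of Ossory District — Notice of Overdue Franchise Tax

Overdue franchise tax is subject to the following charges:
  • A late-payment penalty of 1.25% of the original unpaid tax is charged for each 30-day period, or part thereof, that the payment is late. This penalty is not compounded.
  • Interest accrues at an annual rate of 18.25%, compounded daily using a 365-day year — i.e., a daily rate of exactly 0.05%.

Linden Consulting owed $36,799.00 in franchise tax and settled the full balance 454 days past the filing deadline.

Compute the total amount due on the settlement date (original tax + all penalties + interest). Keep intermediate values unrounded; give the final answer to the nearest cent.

Penalty periods: ⌈454/30⌉ = 16; penalty = 16 × 1.25% × $36,799.00 = $7,359.80
Interest: $36,799.00 × ((1 + 0.0005)^454 − 1) = $36,799.00 × 0.25475868… = $9,374.8647…
Total = $36,799.00 + $7,359.8000 + $9,374.8647… = $53,533.66

$53,533.66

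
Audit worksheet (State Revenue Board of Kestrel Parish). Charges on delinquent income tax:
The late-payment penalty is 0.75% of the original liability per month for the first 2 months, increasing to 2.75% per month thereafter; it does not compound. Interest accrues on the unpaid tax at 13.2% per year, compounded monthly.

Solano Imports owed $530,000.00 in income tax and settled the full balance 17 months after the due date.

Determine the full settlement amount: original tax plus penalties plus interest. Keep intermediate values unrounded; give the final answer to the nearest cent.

$864,905.38

Penalty, months 1–2: 2 × 0.75% × $530,000.00 = $7,950.00
Penalty, months 3–17: 15 × 2.75% × $530,000.00 = $218,625.00
Interest (13.2%/yr ÷ 12 = 1.1%/month): $530,000.00 × ((1 + 0.011)^17 − 1) = $108,330.3806…
Total = $530,000.00 + $226,575.0000 + $108,330.3806… = $864,905.38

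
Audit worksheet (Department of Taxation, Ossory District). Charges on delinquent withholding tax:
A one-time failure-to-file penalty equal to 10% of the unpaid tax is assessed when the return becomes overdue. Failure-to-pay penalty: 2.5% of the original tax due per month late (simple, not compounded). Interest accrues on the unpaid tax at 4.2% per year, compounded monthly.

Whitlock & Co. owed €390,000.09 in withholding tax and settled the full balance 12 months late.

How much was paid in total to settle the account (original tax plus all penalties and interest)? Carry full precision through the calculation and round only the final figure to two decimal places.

€562,699.15

Failure-to-file penalty: 10% × €390,000.09 = €39,000.01…
Failure-to-pay penalty: 12 × 2.5% × €390,000.09 = €117,000.03…
Interest (4.2%/yr ÷ 12 = 0.35%/month): €390,000.09 × ((1 + 0.0035)^12 − 1) = €16,699.0267…
Total = €390,000.09 + €156,000.0360 + €16,699.0267… = €562,699.15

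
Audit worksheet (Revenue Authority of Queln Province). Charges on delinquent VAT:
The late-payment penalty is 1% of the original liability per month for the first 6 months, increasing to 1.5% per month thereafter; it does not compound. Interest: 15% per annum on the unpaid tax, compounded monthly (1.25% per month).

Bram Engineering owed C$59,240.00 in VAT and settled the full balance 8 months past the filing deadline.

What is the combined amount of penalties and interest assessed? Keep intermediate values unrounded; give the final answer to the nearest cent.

C$11,521.36

Penalty, months 1–6: 6 × 1% × C$59,240.00 = C$3,554.40
Penalty, months 7–8: 2 × 1.5% × C$59,240.00 = C$1,777.20
Interest: C$59,240.00 × ((1 + 0.0125)^8 − 1) = C$59,240.00 × 0.1044861… = C$6,189.7566…
Penalties + interest = C$5,331.6000 + C$6,189.7566… = C$11,521.36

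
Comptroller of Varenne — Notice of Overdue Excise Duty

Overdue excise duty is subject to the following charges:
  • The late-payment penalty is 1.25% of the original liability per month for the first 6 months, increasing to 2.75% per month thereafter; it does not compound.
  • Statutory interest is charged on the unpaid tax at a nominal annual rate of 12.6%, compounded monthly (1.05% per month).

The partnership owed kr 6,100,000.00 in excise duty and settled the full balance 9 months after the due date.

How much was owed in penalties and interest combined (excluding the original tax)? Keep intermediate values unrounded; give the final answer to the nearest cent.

Penalty, months 1–6: 6 × 1.25% × kr 6,100,000.00 = kr 457,500.00
Penalty, months 7–9: 3 × 2.75% × kr 6,100,000.00 = kr 503,250.00
Interest: kr 6,100,000.00 × ((1 + 0.0105)^9 − 1) = kr 6,100,000.00 × 0.0985678… = kr 601,263.5082…
Penalties + interest = kr 960,750.0000 + kr 601,263.5082… = kr 1,562,013.51

kr 1,562,013.51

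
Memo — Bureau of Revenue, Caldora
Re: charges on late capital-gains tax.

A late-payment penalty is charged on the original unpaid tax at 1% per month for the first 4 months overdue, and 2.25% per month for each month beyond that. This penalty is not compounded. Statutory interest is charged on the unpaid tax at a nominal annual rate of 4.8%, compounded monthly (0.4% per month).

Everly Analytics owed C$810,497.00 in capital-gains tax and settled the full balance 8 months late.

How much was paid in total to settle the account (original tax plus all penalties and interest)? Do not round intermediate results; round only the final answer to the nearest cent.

Penalty, months 1–4: 4 × 1% × C$810,497.00 = C$32,419.88
Penalty, months 5–8: 4 × 2.25% × C$810,497.00 = C$72,944.73
Interest: C$810,497.00 × ((1 + 0.004)^8 − 1) = C$810,497.00 × 0.0324516… = C$26,301.9260…
Total = C$810,497.00 + C$105,364.6100 + C$26,301.9260… = C$942,163.54

C$942,163.54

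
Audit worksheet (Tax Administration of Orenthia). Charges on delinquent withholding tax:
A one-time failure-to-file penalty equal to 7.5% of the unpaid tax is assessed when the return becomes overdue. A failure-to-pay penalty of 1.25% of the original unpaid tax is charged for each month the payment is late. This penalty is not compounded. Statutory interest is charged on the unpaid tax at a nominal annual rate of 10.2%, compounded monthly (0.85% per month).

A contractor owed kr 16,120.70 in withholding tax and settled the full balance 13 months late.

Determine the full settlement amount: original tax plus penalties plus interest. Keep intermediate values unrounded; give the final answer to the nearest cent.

Failure-to-file penalty: 7.5% × kr 16,120.70 = kr 1,209.05…
Failure-to-pay penalty = 1.25% × kr 16,120.70 × 13 mo = kr 2,619.61…
Interest: kr 16,120.70 × ((1 + 0.0085)^13 − 1) = kr 16,120.70 × 0.1163149… = kr 1,875.0781…
Total = kr 16,120.70 + kr 3,828.6663… + kr 1,875.0781… = kr 21,824.44

kr 21,824.44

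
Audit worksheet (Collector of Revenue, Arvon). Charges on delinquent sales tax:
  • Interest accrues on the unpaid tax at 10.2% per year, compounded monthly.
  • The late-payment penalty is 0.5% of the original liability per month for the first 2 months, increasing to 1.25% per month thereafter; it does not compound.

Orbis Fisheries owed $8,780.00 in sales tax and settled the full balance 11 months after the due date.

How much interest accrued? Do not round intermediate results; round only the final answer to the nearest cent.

Interest (10.2%/yr ÷ 12 = 0.85%/month): $8,780.00 × ((1 + 0.0085)^11 − 1) = $856.7245…

$856.72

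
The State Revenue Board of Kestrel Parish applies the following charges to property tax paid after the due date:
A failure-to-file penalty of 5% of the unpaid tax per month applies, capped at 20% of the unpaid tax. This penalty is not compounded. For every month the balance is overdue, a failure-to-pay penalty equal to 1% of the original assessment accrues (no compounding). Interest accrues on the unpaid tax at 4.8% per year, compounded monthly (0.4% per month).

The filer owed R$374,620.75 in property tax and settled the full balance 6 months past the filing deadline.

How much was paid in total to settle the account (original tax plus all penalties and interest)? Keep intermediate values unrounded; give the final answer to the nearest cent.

Failure-to-file: 6 × 5% × R$374,620.75 = R$112,386.23…, capped at 20% × R$374,620.75 = R$74,924.15
Failure-to-pay penalty = 1% × R$374,620.75 × 6 mo = R$22,477.25…
Interest: R$374,620.75 × ((1 + 0.004)^6 − 1) = R$374,620.75 × 0.0242413… = R$9,081.2879…
Total = R$374,620.75 + R$97,401.3950 + R$9,081.2879… = R$481,103.43

R$481,103.43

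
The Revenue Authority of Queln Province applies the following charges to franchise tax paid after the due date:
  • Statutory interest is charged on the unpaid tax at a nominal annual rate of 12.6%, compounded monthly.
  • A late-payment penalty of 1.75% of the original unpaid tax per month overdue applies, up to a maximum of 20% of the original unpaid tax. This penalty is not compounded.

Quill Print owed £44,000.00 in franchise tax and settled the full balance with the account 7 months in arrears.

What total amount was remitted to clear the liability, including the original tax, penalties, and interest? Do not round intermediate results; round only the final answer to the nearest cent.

Penalty: 7 × 1.75% × £44,000.00 = £5,390.00 (below the 20% cap of £8,800.00)
Interest (12.6%/yr ÷ 12 = 1.05%/month): £44,000.00 × ((1 + 0.0105)^7 − 1) = £3,337.6726…
Total = £44,000.00 + £5,390.0000 + £3,337.6726… = £52,727.67

£52,727.67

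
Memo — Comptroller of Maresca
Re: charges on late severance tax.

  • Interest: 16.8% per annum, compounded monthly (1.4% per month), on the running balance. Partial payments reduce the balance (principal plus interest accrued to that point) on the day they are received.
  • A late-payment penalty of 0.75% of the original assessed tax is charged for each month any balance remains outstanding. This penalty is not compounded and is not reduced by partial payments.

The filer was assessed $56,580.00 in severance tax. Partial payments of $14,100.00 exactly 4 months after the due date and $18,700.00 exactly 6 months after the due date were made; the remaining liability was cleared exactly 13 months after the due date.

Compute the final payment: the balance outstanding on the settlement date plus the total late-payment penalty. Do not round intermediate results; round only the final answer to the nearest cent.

Balance at month 4: $56,580.0000 × (1 + 0.014)^4 = $59,815.6413…
After $14,100.00 payment: $59,815.6413… − $14,100.00 = $45,715.6413…
Balance at month 6: $45,715.6413… × (1 + 0.014)^2 = $47,004.6395…
After $18,700.00 payment: $47,004.6395… − $18,700.00 = $28,304.6395…
Balance at month 13: $28,304.6395… × (1 + 0.014)^7 = $31,197.7528…
Penalty: 13 × 0.75% × $56,580.00 = $5,516.55
Final settlement = outstanding balance + penalty = $31,197.7528… + $5,516.55 = $36,714.30

$36,714.30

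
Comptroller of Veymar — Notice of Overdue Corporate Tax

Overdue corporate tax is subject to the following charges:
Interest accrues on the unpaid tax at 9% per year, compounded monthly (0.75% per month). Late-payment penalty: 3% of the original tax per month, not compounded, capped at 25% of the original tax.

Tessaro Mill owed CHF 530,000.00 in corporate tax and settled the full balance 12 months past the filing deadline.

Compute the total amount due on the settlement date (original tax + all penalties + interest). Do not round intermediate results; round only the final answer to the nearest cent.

Penalty (uncapped): 12 × 3% × CHF 530,000.00 = CHF 190,800.00; cap = 25% × CHF 530,000.00 = CHF 132,500.00 → penalty = CHF 132,500.00
Interest: CHF 530,000.00 × ((1 + 0.0075)^12 − 1) = CHF 530,000.00 × 0.0938069… = CHF 49,717.6558…
Total = CHF 530,000.00 + CHF 132,500.0000 + CHF 49,717.6558… = CHF 712,217.66

CHF 712,217.66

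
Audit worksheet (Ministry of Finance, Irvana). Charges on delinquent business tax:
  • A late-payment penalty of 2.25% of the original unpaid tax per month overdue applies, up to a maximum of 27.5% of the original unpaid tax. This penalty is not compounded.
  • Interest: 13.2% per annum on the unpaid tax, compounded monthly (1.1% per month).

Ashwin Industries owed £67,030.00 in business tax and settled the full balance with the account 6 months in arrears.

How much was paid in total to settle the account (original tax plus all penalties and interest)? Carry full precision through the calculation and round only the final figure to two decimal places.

Penalty: 6 × 2.25% × £67,030.00 = £9,049.05 (below the 27.5% cap of £18,433.25)
Interest: £67,030.00 × ((1 + 0.011)^6 − 1) = £67,030.00 × 0.0678418… = £4,547.4386…
Total = £67,030.00 + £9,049.0500 + £4,547.4386… = £80,626.49

£80,626.49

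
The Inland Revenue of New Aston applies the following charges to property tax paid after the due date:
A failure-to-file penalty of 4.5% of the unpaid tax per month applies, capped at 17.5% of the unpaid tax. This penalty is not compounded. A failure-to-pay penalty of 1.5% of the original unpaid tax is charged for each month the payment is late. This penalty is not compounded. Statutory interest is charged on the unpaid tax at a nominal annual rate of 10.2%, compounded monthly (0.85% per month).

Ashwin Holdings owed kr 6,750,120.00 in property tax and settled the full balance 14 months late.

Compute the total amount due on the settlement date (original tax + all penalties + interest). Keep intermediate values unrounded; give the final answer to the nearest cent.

Failure-to-file: 14 × 4.5% × kr 6,750,120.00 = kr 4,252,575.60, capped at 17.5% × kr 6,750,120.00 = kr 1,181,271.00
Failure-to-pay penalty = 1.5% × kr 6,750,120.00 × 14 mo = kr 1,417,525.20
Interest: kr 6,750,120.00 × ((1 + 0.0085)^14 − 1) = kr 6,750,120.00 × 0.1258036… = kr 849,189.4420…
Total = kr 6,750,120.00 + kr 2,598,796.2000 + kr 849,189.4420… = kr 10,198,105.64

kr 10,198,105.64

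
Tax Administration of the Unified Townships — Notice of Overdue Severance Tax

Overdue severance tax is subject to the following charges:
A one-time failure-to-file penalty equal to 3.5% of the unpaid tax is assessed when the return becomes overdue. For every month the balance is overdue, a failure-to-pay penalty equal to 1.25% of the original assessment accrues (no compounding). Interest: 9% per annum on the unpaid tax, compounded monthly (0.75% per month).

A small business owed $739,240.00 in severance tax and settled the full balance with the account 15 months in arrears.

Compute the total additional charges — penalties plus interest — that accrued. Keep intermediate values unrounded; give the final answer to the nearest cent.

$252,156.68

Failure-to-file penalty: 3.5% × $739,240.00 = $25,873.40
Failure-to-pay penalty: 15 × 1.25% × $739,240.00 = $138,607.50
Interest: $739,240.00 × ((1 + 0.0075)^15 − 1) = $739,240.00 × 0.1186026… = $87,675.7818…
Penalties + interest = $164,480.9000 + $87,675.7818… = $252,156.68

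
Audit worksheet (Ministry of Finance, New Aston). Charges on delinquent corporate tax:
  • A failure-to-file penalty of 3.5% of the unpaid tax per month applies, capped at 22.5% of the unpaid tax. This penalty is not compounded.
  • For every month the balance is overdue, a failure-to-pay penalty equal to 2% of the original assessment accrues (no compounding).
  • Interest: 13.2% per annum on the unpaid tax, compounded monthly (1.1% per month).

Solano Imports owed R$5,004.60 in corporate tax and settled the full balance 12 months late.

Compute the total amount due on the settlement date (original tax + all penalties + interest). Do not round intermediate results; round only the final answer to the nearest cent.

Failure-to-file: 12 × 3.5% × R$5,004.60 = R$2,101.93…, capped at 22.5% × R$5,004.60 = R$1,126.04…
Failure-to-pay penalty: 12 × 2% × R$5,004.60 = R$1,201.10…
Interest: R$5,004.60 × ((1 + 0.011)^12 − 1) = R$5,004.60 × 0.1402862… = R$702.0763…
Total = R$5,004.60 + R$2,327.1390 + R$702.0763… = R$8,033.82

R$8,033.82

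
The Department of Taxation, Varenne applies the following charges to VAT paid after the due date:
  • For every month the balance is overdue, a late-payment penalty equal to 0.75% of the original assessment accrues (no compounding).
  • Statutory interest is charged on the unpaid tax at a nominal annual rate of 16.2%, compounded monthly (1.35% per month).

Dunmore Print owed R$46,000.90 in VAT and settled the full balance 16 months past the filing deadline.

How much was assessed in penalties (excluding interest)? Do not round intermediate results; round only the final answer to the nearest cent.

R$5,520.11

Late-payment penalty = 0.75% × R$46,000.90 × 16 mo = R$5,520.11…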